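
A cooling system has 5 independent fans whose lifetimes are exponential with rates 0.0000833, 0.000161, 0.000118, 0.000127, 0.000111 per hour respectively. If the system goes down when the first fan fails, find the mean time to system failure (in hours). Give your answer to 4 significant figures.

1666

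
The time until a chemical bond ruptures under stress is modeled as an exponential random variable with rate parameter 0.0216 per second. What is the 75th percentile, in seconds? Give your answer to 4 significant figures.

64.18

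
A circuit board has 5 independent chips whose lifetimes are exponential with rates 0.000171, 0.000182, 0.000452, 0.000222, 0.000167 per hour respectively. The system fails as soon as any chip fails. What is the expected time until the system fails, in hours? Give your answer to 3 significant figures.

838

The time to first failure is exponential with rate Σλ = 0.000171 + 0.000182 + 0.000452 + 0.000222 + 0.000167 = 0.001194.
E[min] = 1/Σλ = 1/0.001194 = 837.521 hours.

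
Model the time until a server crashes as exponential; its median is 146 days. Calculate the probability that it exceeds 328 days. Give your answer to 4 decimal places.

For an exponential, median = ln(2)/λ, so λ = ln 2 / 146 = 0.00474758 per day.
P(X > 328) = e^(−λ·328) = e^(−1.5572) ≈ 0.2107.

0.2107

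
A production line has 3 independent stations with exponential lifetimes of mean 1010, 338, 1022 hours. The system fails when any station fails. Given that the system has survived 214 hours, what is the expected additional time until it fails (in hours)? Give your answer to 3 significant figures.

203

First-failure rate Σλ = 1/1010 + 1/338 + 1/1022 = 0.00492715.
By memorylessness the expected residual is 1/Σλ = 202.957 hours, regardless of the 214 already elapsed.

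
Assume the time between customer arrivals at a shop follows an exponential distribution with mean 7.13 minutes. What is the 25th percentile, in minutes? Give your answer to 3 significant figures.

The rate is λ = 1/7.13 = 0.140252 per minute.
Set 1 − e^(−λt) = 0.25, so t = −ln(0.75)/λ = 0.28768/0.140252 ≈ 2.05117 minutes.

2.05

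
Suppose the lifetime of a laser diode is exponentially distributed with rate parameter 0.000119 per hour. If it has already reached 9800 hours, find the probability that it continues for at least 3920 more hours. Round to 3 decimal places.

By the memoryless property, P(X > 9800+3920 | X > 9800) = P(X > 3920).
P(X > 3920) = e^(−0.46648) ≈ 0.627.

0.627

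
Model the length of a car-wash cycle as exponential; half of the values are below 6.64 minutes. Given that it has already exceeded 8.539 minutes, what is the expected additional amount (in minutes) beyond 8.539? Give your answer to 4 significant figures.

9.579

For an exponential, median = ln(2)/λ, so λ = ln 2 / 6.64 = 0.10439 per minute.
By memorylessness, the remaining amount past any threshold is again Exp(λ) with mean 1/λ = 9.5795 minutes.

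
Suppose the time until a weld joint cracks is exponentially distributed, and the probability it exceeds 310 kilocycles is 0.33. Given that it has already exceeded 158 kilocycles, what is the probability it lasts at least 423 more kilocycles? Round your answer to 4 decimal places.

From e^(−λ·310) = 0.33, λ = −ln(0.33)/310 = 0.00357633.
Memoryless: P(X > 158+423 | X > 158) = P(X > 423) = e^(−0.00357633·423) ≈ 0.2203.

0.2203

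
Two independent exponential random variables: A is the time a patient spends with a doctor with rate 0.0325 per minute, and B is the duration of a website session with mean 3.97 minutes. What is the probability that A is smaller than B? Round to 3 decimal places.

0.114

λ_1 = 0.0325, λ_2 = 1/3.97 = 0.251889.
For independent exponentials, P(A < B) = λ_1/(λ_1+λ_2) = 0.0325/0.284389 ≈ 0.114.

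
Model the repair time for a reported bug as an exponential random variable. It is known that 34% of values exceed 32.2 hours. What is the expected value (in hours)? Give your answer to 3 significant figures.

e^(−λ·32.2) = 0.34 ⇒ λ = −ln(0.34)/32.2 = 0.0335034.
Mean = 1/λ = 29.8477 hours.

29.8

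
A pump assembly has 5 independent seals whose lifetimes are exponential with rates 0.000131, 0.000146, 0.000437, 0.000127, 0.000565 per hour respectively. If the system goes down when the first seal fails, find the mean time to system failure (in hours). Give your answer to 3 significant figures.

The time to first failure is exponential with rate Σλ = 0.000131 + 0.000146 + 0.000437 + 0.000127 + 0.000565 = 0.001406.
E[min] = 1/Σλ = 1/0.001406 = 711.238 hours.

711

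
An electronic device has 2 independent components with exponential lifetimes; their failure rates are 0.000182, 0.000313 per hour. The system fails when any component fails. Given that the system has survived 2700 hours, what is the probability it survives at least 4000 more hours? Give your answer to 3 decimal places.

0.138

Time to first failure ~ Exp(Σλ) with Σλ = 0.000495.
By memorylessness, P(T > 2700+4000 | T > 2700) = P(T > 4000) = e^(−0.000495·4000) ≈ 0.138.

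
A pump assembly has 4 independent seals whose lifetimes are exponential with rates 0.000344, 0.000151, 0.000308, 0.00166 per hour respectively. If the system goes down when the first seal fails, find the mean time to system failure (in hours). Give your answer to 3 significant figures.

406

The time to first failure is exponential with rate Σλ = 0.000344 + 0.000151 + 0.000308 + 0.00166 = 0.002463.
E[min] = 1/Σλ = 1/0.002463 = 406.009 hours.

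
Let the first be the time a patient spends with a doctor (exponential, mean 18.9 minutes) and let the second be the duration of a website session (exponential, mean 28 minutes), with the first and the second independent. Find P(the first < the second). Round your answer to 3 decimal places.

λ_1 = 1/18.9 = 0.0529101, λ_2 = 1/28 = 0.0357143.
For independent exponentials, P(the first < the second) = λ_1/(λ_1+λ_2) = 0.0529101/0.0886243 ≈ 0.597.

0.597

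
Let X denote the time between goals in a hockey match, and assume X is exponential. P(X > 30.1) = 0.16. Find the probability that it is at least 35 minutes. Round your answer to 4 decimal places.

0.1187

e^(−λ·30.1) = 0.16 ⇒ λ = −ln(0.16)/30.1 = 0.0608831.
P(X > 35) = e^(−0.0608831·35) = e^(−2.1309) ≈ 0.1187.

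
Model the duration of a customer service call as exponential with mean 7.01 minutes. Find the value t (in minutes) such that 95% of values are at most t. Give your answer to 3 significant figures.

21.0

The rate is λ = 1/7.01 = 0.142653 per minute.
Set 1 − e^(−λt) = 0.95, so t = −ln(0.05)/λ = 2.9957/0.142653 ≈ 21.0001 minutes.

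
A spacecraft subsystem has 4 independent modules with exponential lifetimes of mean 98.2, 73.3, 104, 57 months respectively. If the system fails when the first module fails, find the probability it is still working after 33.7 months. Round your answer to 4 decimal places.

0.1794

The first failure time is exponential with rate Σλ_i = 1/98.2 + 1/73.3 + 1/104 + 1/57 = 0.0509851 per month.
P(min > 33.7) = e^(−0.0509851·33.7) = e^(−1.7182) ≈ 0.1794.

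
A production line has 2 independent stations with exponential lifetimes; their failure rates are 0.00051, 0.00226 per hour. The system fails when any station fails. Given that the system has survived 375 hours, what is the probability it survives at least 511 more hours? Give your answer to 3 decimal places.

0.243

Time to first failure ~ Exp(Σλ) with Σλ = 0.00277.
By memorylessness, P(T > 375+511 | T > 375) = P(T > 511) = e^(−0.00277·511) ≈ 0.243.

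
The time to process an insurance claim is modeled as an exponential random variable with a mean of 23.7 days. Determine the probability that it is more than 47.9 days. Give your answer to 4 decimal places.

0.1325

The rate is λ = 1/23.7 = 0.0421941 per day.
P(X > 47.9) = e^(−λ·47.9) = e^(−2.0211) ≈ 0.1325.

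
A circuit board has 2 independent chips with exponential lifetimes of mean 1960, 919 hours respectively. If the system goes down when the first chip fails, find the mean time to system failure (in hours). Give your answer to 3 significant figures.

626

The first failure time is exponential with rate Σλ_i = 1/1960 + 1/919 = 0.00159834 per hour.
E[min] = 1/Σλ = 1/0.00159834 = 625.648 hours.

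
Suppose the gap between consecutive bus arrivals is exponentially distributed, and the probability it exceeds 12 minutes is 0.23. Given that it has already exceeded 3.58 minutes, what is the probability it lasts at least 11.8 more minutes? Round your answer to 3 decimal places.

From e^(−λ·12) = 0.23, λ = −ln(0.23)/12 = 0.122473.
Memoryless: P(X > 3.58+11.8 | X > 3.58) = P(X > 11.8) = e^(−0.122473·11.8) ≈ 0.236.

0.236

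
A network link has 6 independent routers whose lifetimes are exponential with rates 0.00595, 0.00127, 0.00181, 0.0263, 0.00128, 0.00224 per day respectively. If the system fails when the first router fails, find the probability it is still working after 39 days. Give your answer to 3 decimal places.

0.220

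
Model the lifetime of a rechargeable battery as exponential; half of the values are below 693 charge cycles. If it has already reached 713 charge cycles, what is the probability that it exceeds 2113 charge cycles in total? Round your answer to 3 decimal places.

0.247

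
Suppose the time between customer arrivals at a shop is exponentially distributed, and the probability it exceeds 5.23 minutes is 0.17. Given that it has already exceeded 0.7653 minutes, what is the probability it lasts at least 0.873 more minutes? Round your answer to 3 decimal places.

From e^(−λ·5.23) = 0.17, λ = −ln(0.17)/5.23 = 0.338806.
Memoryless: P(X > 0.7653+0.873 | X > 0.7653) = P(X > 0.873) = e^(−0.338806·0.873) ≈ 0.744.

0.744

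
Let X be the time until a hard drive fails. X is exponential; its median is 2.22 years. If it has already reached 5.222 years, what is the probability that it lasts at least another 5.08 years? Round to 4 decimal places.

For an exponential, median = ln(2)/λ, so λ = ln 2 / 2.22 = 0.312228 per year.
The exponential is memoryless, so the remaining time is again Exp(λ): the condition X > 5.222 is irrelevant.
P(X > 5.08) = e^(−1.5861) ≈ 0.2047.

0.2047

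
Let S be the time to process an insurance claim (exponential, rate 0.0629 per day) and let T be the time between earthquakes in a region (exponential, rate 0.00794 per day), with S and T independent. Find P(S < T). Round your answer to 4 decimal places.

0.8879

λ_1 = 0.0629, λ_2 = 0.00794.
For independent exponentials, P(S < T) = λ_1/(λ_1+λ_2) = 0.0629/0.07084 ≈ 0.8879.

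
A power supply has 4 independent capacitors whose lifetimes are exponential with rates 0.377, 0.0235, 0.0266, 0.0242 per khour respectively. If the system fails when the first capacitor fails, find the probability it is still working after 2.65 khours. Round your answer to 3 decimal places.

The time to first failure is exponential with rate Σλ = 0.377 + 0.0235 + 0.0266 + 0.0242 = 0.4513.
P(min > 2.65) = e^(−0.4513·2.65) = e^(−1.1959) ≈ 0.302.

0.302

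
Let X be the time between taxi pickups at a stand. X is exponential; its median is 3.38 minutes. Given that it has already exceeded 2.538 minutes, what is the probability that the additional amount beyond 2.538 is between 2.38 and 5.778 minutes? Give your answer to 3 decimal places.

For an exponential, median = ln(2)/λ, so λ = ln 2 / 3.38 = 0.205073 per minute.
Memoryless: the residual past 2.538 is again Exp(λ).
P(2.38 < residual < 5.778) = e^(−λ·2.38) − e^(−λ·5.778) = 0.61381 − 0.30577 ≈ 0.308.

0.308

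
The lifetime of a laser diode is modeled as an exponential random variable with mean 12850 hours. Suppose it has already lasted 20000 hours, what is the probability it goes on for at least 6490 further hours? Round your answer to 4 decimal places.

The rate is λ = 1/12850 = 0.000077821 per hour.
The exponential is memoryless, so the remaining time is again Exp(λ): the condition X > 20000 is irrelevant.
P(X > 6490) = e^(−0.50506) ≈ 0.6035.

0.6035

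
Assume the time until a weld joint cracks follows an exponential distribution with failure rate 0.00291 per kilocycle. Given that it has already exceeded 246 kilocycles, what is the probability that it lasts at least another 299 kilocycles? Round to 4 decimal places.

P(X > s+t | X > s) = e^(−λ(s+t))/e^(−λs) = e^(−λt), independent of s = 246.
P(X > 299) = e^(−0.87009) ≈ 0.4189.

0.4189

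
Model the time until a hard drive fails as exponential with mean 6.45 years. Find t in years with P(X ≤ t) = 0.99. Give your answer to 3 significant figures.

29.7

The rate is λ = 1/6.45 = 0.155039 per year.
Set 1 − e^(−λt) = 0.99, so t = −ln(0.01)/λ = 4.6052/0.155039 ≈ 29.7033 years.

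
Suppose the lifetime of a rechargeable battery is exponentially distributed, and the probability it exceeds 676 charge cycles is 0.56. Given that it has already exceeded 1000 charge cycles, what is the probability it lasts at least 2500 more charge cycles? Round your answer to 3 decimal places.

0.117

From e^(−λ·676) = 0.56, λ = −ln(0.56)/676 = 0.00085772.
Memoryless: P(X > 1000+2500 | X > 1000) = P(X > 2500) = e^(−0.00085772·2500) ≈ 0.117.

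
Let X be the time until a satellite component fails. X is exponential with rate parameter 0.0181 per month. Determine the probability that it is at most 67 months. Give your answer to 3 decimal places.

P(X ≤ 67) = 1 − e^(−λ·67) = 1 − e^(−1.2127) ≈ 0.703.

0.703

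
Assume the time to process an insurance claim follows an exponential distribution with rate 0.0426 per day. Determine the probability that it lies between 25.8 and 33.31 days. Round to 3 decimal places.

P(25.8 < X < 33.31) = e^(−λ·25.8) − e^(−λ·33.31) = 0.33318 − 0.24195 ≈ 0.091.

0.091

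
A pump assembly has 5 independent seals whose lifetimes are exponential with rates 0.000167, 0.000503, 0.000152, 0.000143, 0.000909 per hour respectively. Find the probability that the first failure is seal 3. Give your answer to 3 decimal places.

The time to first failure is exponential with rate Σλ = 0.000167 + 0.000503 + 0.000152 + 0.000143 + 0.000909 = 0.001874.
P(seal 3 first) = λ_3/Σλ = 0.000152/0.001874 ≈ 0.081.

0.081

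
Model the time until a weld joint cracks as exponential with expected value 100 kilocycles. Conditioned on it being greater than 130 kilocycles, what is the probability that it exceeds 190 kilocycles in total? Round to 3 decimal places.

The rate is λ = 1/100 = 0.01 per kilocycle.
P(X > s+t | X > s) = e^(−λ(s+t))/e^(−λs) = e^(−λt), independent of s = 130.
P(X > 60) = e^(−0.6) ≈ 0.549.

0.549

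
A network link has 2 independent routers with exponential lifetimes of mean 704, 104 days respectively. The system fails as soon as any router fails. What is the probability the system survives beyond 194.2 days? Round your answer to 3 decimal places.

The first failure time is exponential with rate Σλ_i = 1/704 + 1/104 = 0.0110358 per day.
P(min > 194.2) = e^(−0.0110358·194.2) = e^(−2.1432) ≈ 0.117.

0.117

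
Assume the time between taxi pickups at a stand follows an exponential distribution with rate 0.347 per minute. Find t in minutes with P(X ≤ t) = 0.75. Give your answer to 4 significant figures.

3.995

Set 1 − e^(−λt) = 0.75, so t = −ln(0.25)/λ = 1.3863/0.347 ≈ 3.99508 minutes.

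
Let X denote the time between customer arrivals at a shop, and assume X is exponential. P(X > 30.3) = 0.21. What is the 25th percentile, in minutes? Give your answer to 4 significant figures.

e^(−λ·30.3) = 0.21 ⇒ λ = −ln(0.21)/30.3 = 0.0515065.
25th percentile: 1 − e^(−λt) = 0.25, t = −ln(0.75)/λ = 5.58535 minutes.

5.585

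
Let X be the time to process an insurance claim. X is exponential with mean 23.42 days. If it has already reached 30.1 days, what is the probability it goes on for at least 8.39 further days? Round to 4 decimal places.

0.6989

The rate is λ = 1/23.42 = 0.0426985 per day.
P(X > s+t | X > s) = e^(−λ(s+t))/e^(−λs) = e^(−λt), independent of s = 30.1.
P(X > 8.39) = e^(−0.35824) ≈ 0.6989.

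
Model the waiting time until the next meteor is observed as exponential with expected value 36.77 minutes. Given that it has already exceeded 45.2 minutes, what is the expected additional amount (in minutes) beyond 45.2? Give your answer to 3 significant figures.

36.8

The rate is λ = 1/36.77 = 0.0271961 per minute.
By memorylessness, the remaining amount past any threshold is again Exp(λ) with mean 1/λ = 36.77 minutes.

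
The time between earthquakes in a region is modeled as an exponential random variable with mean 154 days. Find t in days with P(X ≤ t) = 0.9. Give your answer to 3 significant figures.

355

The rate is λ = 1/154 = 0.00649351 per day.
Set 1 − e^(−λt) = 0.9, so t = −ln(0.1)/λ = 2.3026/0.00649351 ≈ 354.598 days.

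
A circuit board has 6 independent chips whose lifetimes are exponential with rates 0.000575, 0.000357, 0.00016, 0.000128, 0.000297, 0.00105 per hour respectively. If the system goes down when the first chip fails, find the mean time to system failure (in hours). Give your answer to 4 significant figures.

The time to first failure is exponential with rate Σλ = 0.000575 + 0.000357 + 0.00016 + 0.000128 + 0.000297 + 0.00105 = 0.002567.
E[min] = 1/Σλ = 1/0.002567 = 389.56 hours.

389.6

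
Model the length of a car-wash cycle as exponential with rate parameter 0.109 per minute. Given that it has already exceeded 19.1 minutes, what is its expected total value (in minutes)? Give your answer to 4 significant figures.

By memorylessness, E[X | X > 19.1] = 19.1 + 1/λ = 19.1 + 9.17431 = 28.2743 minutes.

28.27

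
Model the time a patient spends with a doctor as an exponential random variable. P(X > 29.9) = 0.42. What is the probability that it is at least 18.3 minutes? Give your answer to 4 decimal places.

e^(−λ·29.9) = 0.42 ⇒ λ = −ln(0.42)/29.9 = 0.0290134.
P(X > 18.3) = e^(−0.0290134·18.3) = e^(−0.53095) ≈ 0.5880.

0.5880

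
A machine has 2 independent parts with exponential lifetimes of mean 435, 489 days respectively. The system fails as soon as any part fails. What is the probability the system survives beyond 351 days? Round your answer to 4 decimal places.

0.2177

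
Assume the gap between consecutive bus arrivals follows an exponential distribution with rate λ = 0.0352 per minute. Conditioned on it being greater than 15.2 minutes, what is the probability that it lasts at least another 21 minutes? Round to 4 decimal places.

The exponential is memoryless, so the remaining time is again Exp(λ): the condition X > 15.2 is irrelevant.
P(X > 21) = e^(−0.7392) ≈ 0.4775.

0.4775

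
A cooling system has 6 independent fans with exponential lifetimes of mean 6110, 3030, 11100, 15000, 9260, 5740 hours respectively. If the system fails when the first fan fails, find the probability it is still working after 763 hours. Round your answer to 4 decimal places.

The first failure time is exponential with rate Σλ_i = 1/6110 + 1/3030 + 1/11100 + 1/15000 + 1/9260 + 1/5740 = 0.000932663 per hour.
P(min > 763) = e^(−0.000932663·763) = e^(−0.71162) ≈ 0.4908.

0.4908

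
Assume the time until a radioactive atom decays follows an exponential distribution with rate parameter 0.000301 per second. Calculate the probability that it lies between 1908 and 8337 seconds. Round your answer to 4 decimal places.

0.4818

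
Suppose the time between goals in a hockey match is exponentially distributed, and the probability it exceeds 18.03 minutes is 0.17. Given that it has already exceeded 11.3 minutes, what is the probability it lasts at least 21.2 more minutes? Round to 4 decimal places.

From e^(−λ·18.03) = 0.17, λ = −ln(0.17)/18.03 = 0.0982782.
Memoryless: P(X > 11.3+21.2 | X > 11.3) = P(X > 21.2) = e^(−0.0982782·21.2) ≈ 0.1245.

0.1245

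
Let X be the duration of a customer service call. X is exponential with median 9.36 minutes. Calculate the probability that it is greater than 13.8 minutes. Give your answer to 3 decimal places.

0.360

For an exponential, median = ln(2)/λ, so λ = ln 2 / 9.36 = 0.0740542 per minute.
P(X > 13.8) = e^(−λ·13.8) = e^(−1.0219) ≈ 0.360.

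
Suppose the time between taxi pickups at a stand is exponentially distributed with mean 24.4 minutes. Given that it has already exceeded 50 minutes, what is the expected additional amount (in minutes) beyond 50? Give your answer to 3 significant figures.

The rate is λ = 1/24.4 = 0.0409836 per minute.
By memorylessness, the remaining amount past any threshold is again Exp(λ) with mean 1/λ = 24.4 minutes.

24.4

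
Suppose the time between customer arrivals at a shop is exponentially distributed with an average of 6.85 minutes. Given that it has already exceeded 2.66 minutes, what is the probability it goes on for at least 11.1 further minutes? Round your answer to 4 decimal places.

The rate is λ = 1/6.85 = 0.145985 per minute.
The exponential is memoryless, so the remaining time is again Exp(λ): the condition X > 2.66 is irrelevant.
P(X > 11.1) = e^(−1.6204) ≈ 0.1978.

0.1978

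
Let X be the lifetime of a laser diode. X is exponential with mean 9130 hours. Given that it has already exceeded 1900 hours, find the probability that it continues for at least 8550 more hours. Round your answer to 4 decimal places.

The rate is λ = 1/9130 = 0.000109529 per hour.
The exponential is memoryless, so the remaining time is again Exp(λ): the condition X > 1900 is irrelevant.
P(X > 8550) = e^(−0.93647) ≈ 0.3920.

0.3920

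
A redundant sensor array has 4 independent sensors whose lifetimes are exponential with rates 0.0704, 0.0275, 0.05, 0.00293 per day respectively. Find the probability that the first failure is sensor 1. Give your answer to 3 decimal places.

0.467

The time to first failure is exponential with rate Σλ = 0.0704 + 0.0275 + 0.05 + 0.00293 = 0.15083.
P(sensor 1 first) = λ_1/Σλ = 0.0704/0.15083 ≈ 0.467.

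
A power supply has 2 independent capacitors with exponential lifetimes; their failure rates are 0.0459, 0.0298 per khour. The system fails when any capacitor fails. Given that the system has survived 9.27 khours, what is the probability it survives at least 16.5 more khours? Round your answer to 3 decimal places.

0.287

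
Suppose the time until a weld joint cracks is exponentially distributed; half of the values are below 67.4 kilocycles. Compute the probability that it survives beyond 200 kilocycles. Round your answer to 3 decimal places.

For an exponential, median = ln(2)/λ, so λ = ln 2 / 67.4 = 0.0102841 per kilocycle.
P(X > 200) = e^(−λ·200) = e^(−2.0568) ≈ 0.128.

0.128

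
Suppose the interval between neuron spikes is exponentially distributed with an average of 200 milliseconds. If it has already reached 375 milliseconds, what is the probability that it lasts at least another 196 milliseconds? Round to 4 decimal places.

The rate is λ = 1/200 = 0.005 per millisecond.
The exponential is memoryless, so the remaining time is again Exp(λ): the condition X > 375 is irrelevant.
P(X > 196) = e^(−0.98) ≈ 0.3753.

0.3753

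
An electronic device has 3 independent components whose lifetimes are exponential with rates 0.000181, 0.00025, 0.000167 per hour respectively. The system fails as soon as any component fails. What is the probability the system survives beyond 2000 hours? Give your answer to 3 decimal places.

The time to first failure is exponential with rate Σλ = 0.000181 + 0.00025 + 0.000167 = 0.000598.
P(min > 2000) = e^(−0.000598·2000) = e^(−1.196) ≈ 0.302.

0.302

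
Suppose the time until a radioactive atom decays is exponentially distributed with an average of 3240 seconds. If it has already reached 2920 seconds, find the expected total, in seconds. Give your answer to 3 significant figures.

The rate is λ = 1/3240 = 0.000308642 per second.
By memorylessness, E[X | X > 2920] = 2920 + 1/λ = 2920 + 3240 = 6160 seconds.

6160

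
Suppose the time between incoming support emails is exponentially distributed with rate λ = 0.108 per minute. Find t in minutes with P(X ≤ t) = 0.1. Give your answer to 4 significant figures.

0.9756

Set 1 − e^(−λt) = 0.1, so t = −ln(0.9)/λ = 0.10536/0.108 ≈ 0.97556 minutes.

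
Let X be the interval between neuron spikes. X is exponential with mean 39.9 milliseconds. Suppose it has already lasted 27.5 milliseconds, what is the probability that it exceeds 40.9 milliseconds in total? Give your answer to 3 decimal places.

The rate is λ = 1/39.9 = 0.0250627 per millisecond.
P(X > s+t | X > s) = e^(−λ(s+t))/e^(−λs) = e^(−λt), independent of s = 27.5.
P(X > 13.4) = e^(−0.33584) ≈ 0.715.

0.715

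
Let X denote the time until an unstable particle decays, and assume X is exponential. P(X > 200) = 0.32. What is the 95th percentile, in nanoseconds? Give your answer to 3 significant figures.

526

e^(−λ·200) = 0.32 ⇒ λ = −ln(0.32)/200 = 0.00569717.
95th percentile: 1 − e^(−λt) = 0.95, t = −ln(0.05)/λ = 525.828 nanoseconds.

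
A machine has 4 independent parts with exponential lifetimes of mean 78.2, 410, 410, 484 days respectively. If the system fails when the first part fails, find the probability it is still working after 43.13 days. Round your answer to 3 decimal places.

The first failure time is exponential with rate Σλ_i = 1/78.2 + 1/410 + 1/410 + 1/484 = 0.0197319 per day.
P(min > 43.13) = e^(−0.0197319·43.13) = e^(−0.85104) ≈ 0.427.

0.427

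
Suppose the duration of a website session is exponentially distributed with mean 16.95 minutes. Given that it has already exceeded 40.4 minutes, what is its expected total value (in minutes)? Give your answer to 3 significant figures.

The rate is λ = 1/16.95 = 0.0589971 per minute.
By memorylessness, E[X | X > 40.4] = 40.4 + 1/λ = 40.4 + 16.95 = 57.35 minutes.

57.4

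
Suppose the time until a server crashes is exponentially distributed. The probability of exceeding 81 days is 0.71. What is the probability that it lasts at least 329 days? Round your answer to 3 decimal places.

e^(−λ·81) = 0.71 ⇒ λ = −ln(0.71)/81 = 0.00422828.
P(X > 329) = e^(−0.00422828·329) = e^(−1.3911) ≈ 0.249.

0.249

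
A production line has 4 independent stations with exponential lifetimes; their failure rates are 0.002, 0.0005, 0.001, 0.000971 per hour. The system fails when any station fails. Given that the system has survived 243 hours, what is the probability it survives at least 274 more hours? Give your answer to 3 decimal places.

0.294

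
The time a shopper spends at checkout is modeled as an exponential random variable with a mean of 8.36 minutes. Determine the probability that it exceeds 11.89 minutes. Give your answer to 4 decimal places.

0.2412

The rate is λ = 1/8.36 = 0.119617 per minute.
P(X > 11.89) = e^(−λ·11.89) = e^(−1.4222) ≈ 0.2412.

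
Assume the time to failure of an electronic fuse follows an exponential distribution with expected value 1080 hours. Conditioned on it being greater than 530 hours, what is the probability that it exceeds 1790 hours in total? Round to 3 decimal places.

The rate is λ = 1/1080 = 0.000925926 per hour.
P(X > s+t | X > s) = e^(−λ(s+t))/e^(−λs) = e^(−λt), independent of s = 530.
P(X > 1260) = e^(−1.1667) ≈ 0.311.

0.311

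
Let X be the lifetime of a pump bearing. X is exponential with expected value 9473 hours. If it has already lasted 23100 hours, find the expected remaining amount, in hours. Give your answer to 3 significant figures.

9470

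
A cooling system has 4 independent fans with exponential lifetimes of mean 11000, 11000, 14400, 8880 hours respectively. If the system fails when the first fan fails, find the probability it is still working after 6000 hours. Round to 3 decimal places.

0.113

The first failure time is exponential with rate Σλ_i = 1/11000 + 1/11000 + 1/14400 + 1/8880 = 0.000363875 per hour.
P(min > 6000) = e^(−0.000363875·6000) = e^(−2.1833) ≈ 0.113.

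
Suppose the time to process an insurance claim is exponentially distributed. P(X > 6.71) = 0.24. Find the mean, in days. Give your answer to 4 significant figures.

e^(−λ·6.71) = 0.24 ⇒ λ = −ln(0.24)/6.71 = 0.212685.
Mean = 1/λ = 4.70179 days.

4.702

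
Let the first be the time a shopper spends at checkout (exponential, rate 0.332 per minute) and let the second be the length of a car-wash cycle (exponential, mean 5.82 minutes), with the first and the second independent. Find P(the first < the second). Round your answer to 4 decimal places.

0.6590

λ_1 = 0.332, λ_2 = 1/5.82 = 0.171821.
For independent exponentials, P(the first < the second) = λ_1/(λ_1+λ_2) = 0.332/0.503821 ≈ 0.6590.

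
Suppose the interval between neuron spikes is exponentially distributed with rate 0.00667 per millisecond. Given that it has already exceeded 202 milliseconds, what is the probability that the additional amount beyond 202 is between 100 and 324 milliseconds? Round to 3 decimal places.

Memoryless: the residual past 202 is again Exp(λ).
P(100 < residual < 324) = e^(−λ·100) − e^(−λ·324) = 0.51325 − 0.11520 ≈ 0.398.

0.398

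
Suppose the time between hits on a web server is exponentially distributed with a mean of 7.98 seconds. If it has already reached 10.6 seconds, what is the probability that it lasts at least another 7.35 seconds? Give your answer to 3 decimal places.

0.398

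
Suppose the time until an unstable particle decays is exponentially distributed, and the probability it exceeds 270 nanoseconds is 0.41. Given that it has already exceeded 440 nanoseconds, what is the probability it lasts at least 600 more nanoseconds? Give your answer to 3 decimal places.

0.138

From e^(−λ·270) = 0.41, λ = −ln(0.41)/270 = 0.00330222.
Memoryless: P(X > 440+600 | X > 440) = P(X > 600) = e^(−0.00330222·600) ≈ 0.138.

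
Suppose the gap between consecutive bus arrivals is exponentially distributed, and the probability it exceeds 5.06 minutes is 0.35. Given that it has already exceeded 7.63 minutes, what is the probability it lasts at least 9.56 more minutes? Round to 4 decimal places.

0.1376

From e^(−λ·5.06) = 0.35, λ = −ln(0.35)/5.06 = 0.207475.
Memoryless: P(X > 7.63+9.56 | X > 7.63) = P(X > 9.56) = e^(−0.207475·9.56) ≈ 0.1376.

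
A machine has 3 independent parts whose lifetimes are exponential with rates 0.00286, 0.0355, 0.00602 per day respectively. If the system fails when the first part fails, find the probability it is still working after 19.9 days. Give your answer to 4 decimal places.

0.4135

The time to first failure is exponential with rate Σλ = 0.00286 + 0.0355 + 0.00602 = 0.04438.
P(min > 19.9) = e^(−0.04438·19.9) = e^(−0.88316) ≈ 0.4135.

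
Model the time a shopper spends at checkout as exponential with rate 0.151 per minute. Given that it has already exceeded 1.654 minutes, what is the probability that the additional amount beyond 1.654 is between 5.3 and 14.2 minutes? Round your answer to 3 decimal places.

Memoryless: the residual past 1.654 is again Exp(λ).
P(5.3 < residual < 14.2) = e^(−λ·5.3) − e^(−λ·14.2) = 0.44919 − 0.11716 ≈ 0.332.

0.332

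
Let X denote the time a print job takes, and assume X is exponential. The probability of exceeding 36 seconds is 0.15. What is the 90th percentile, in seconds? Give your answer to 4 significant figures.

43.69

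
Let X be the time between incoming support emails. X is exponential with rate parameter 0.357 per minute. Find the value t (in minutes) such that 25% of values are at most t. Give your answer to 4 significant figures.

0.8058

Set 1 − e^(−λt) = 0.25, so t = −ln(0.75)/λ = 0.28768/0.357 ≈ 0.805832 minutes.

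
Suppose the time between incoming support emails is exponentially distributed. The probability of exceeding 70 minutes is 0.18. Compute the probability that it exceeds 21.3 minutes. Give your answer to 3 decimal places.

0.593

e^(−λ·70) = 0.18 ⇒ λ = −ln(0.18)/70 = 0.0244971.
P(X > 21.3) = e^(−0.0244971·21.3) = e^(−0.52179) ≈ 0.593.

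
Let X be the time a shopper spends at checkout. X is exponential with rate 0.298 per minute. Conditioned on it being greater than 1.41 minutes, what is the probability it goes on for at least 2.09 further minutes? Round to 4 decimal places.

P(X > s+t | X > s) = e^(−λ(s+t))/e^(−λs) = e^(−λt), independent of s = 1.41.
P(X > 2.09) = e^(−0.62282) ≈ 0.5364.

0.5364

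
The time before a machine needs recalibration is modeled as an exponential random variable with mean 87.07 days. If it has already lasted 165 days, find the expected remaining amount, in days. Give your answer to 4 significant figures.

87.07

The rate is λ = 1/87.07 = 0.011485 per day.
By memorylessness, the remaining amount past any threshold is again Exp(λ) with mean 1/λ = 87.07 days.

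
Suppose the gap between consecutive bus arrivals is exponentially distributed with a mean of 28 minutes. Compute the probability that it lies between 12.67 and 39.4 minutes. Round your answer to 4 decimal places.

0.3912

The rate is λ = 1/28 = 0.0357143 per minute.
P(12.67 < X < 39.4) = e^(−λ·12.67) − e^(−λ·39.4) = 0.63604 − 0.24484 ≈ 0.3912.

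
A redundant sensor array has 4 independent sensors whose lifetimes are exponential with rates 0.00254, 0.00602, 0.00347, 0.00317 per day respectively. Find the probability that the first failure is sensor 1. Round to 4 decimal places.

0.1671

The time to first failure is exponential with rate Σλ = 0.00254 + 0.00602 + 0.00347 + 0.00317 = 0.0152.
P(sensor 1 first) = λ_1/Σλ = 0.00254/0.0152 ≈ 0.1671.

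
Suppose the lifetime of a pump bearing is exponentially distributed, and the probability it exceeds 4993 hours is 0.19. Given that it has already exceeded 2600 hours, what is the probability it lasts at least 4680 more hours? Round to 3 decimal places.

0.211

From e^(−λ·4993) = 0.19, λ = −ln(0.19)/4993 = 0.000332612.
Memoryless: P(X > 2600+4680 | X > 2600) = P(X > 4680) = e^(−0.000332612·4680) ≈ 0.211.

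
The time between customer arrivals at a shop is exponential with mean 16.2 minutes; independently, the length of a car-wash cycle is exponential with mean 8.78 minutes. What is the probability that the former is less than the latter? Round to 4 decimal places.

λ_1 = 1/16.2 = 0.0617284, λ_2 = 1/8.78 = 0.113895.
For independent exponentials, P(the former < the latter) = λ_1/(λ_1+λ_2) = 0.0617284/0.175624 ≈ 0.3515.

0.3515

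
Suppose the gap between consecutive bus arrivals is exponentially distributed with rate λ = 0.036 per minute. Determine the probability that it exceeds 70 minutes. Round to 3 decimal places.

0.080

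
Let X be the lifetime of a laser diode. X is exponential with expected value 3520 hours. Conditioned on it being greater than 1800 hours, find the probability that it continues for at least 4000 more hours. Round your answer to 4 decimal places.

0.3210

The rate is λ = 1/3520 = 0.000284091 per hour.
The exponential is memoryless, so the remaining time is again Exp(λ): the condition X > 1800 is irrelevant.
P(X > 4000) = e^(−1.1364) ≈ 0.3210.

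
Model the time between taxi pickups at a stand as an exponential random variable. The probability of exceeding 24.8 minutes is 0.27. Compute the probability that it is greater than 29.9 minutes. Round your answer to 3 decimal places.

0.206

e^(−λ·24.8) = 0.27 ⇒ λ = −ln(0.27)/24.8 = 0.0527957.
P(X > 29.9) = e^(−0.0527957·29.9) = e^(−1.5786) ≈ 0.206.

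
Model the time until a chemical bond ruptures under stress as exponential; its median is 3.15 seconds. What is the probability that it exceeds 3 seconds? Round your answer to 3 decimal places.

For an exponential, median = ln(2)/λ, so λ = ln 2 / 3.15 = 0.220047 per second.
P(X > 3) = e^(−λ·3) = e^(−0.66014) ≈ 0.517.

0.517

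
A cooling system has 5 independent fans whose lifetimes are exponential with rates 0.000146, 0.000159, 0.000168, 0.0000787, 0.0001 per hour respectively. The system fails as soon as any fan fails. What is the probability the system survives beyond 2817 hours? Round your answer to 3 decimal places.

The time to first failure is exponential with rate Σλ = 0.000146 + 0.000159 + 0.000168 + 0.0000787 + 0.0001 = 0.0006517.
P(min > 2817) = e^(−0.0006517·2817) = e^(−1.8358) ≈ 0.159.

0.159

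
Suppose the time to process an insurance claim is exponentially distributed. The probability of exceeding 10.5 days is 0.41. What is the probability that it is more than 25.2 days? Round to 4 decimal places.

0.1177

e^(−λ·10.5) = 0.41 ⇒ λ = −ln(0.41)/10.5 = 0.0849141.
P(X > 25.2) = e^(−0.0849141·25.2) = e^(−2.1398) ≈ 0.1177.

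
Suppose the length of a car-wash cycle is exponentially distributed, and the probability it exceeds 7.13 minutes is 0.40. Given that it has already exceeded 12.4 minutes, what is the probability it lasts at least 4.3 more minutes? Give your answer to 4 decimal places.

0.5755

From e^(−λ·7.13) = 0.40, λ = −ln(0.40)/7.13 = 0.128512.
Memoryless: P(X > 12.4+4.3 | X > 12.4) = P(X > 4.3) = e^(−0.128512·4.3) ≈ 0.5755.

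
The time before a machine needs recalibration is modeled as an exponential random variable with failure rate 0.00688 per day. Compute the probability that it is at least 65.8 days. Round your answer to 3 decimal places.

0.636

P(X > 65.8) = e^(−λ·65.8) = e^(−0.4527) ≈ 0.636.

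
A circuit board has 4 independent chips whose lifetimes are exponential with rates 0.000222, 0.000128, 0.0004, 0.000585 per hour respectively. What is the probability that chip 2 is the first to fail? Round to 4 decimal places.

0.0959

The time to first failure is exponential with rate Σλ = 0.000222 + 0.000128 + 0.0004 + 0.000585 = 0.001335.
P(chip 2 first) = λ_2/Σλ = 0.000128/0.001335 ≈ 0.0959.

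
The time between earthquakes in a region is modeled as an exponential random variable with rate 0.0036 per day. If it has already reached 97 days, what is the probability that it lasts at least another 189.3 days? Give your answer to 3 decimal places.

0.506

By the memoryless property, P(X > 97+189.3 | X > 97) = P(X > 189.3).
P(X > 189.3) = e^(−0.68148) ≈ 0.506.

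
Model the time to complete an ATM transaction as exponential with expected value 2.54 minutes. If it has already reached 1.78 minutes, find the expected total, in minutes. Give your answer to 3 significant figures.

4.32

The rate is λ = 1/2.54 = 0.393701 per minute.
By memorylessness, E[X | X > 1.78] = 1.78 + 1/λ = 1.78 + 2.54 = 4.32 minutes.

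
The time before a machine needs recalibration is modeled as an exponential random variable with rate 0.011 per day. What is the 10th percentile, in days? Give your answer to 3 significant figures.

Set 1 − e^(−λt) = 0.1, so t = −ln(0.9)/λ = 0.10536/0.011 ≈ 9.57823 days.

9.58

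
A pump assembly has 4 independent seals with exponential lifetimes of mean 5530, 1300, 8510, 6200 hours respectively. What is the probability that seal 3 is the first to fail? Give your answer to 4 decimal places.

0.0956

Rates: λ_i = 1/mean_i → 0.000180832, 0.000769231, 0.000117509, 0.00016129; Σλ = 0.00122886.
P(seal 3 first) = λ_3/Σλ = 0.000117509/0.00122886 ≈ 0.0956.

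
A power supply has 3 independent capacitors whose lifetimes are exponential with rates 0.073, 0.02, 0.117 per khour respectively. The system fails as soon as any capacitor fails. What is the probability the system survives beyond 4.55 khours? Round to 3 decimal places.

The time to first failure is exponential with rate Σλ = 0.073 + 0.02 + 0.117 = 0.21.
P(min > 4.55) = e^(−0.21·4.55) = e^(−0.9555) ≈ 0.385.

0.385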